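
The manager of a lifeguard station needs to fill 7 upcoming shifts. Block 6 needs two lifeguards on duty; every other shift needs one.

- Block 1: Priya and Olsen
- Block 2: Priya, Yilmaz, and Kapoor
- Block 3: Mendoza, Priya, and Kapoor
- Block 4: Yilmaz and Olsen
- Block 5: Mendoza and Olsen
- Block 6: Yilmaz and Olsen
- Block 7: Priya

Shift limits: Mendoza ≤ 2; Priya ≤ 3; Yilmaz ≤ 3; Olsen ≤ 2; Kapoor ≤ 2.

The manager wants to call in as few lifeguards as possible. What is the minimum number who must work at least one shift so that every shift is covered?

3

8 slots to fill and no one can take more than 3, so at least ⌈8/3⌉ = 3 lifeguards are needed.
Priya, Yilmaz, and Olsen alone can cover everything: Block 1→Priya, Block 2→Yilmaz, Block 3→Priya, Block 4→Yilmaz, Block 5→Olsen, Block 6→Yilmaz+Olsen, Block 7→Priya.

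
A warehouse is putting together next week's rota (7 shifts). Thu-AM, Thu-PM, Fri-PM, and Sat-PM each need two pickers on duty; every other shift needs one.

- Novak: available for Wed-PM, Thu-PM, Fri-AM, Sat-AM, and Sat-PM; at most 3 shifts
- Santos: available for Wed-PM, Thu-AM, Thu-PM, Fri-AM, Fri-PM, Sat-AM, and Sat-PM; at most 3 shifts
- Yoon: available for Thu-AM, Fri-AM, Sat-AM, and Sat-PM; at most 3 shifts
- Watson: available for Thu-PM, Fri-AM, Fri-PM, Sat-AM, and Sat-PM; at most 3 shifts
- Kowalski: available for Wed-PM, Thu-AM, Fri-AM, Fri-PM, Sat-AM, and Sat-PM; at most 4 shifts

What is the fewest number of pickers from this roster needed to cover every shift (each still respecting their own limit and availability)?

4

11 slots to fill and no one can take more than 4, so at least ⌈11/4⌉ = 3 pickers are needed.
Any 3 pickers together have capacity at most 4+3+3 = 10 < 11 slots, so 3 can never suffice.
Novak, Santos, Yoon, and Watson alone can cover everything: Wed-PM→Novak, Thu-AM→Santos+Yoon, Thu-PM→Novak+Santos, Fri-AM→Novak, Fri-PM→Santos+Watson, Sat-AM→Yoon, Sat-PM→Yoon+Watson.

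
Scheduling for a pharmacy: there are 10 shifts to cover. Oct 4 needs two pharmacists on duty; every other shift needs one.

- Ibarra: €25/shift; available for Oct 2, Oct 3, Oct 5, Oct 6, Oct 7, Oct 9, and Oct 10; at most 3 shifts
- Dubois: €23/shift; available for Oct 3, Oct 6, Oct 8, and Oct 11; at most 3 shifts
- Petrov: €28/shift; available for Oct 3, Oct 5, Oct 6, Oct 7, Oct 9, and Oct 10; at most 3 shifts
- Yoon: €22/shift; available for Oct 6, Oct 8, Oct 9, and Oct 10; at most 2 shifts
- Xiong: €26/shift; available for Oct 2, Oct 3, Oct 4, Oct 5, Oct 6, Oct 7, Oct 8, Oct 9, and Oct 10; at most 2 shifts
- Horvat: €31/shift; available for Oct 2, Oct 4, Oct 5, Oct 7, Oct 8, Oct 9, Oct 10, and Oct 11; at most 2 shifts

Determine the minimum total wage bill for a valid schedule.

Oct 4 can only be covered by Xiong and Horvat, so that assignment is forced.
Picking the cheapest available pharmacist for each shift independently would cost €266, but that ignores the shift limits.
An optimal schedule: Oct 2→Ibarra, Oct 3→Dubois, Oct 4→Xiong+Horvat, Oct 5→Ibarra, Oct 6→Dubois, Oct 7→Ibarra, Oct 8→Yoon, Oct 9→Yoon, Oct 10→Xiong, Oct 11→Dubois.
Total: 25 + 23 + 26 + 31 + 25 + 23 + 25 + 22 + 22 + 26 + 23 = €271.

€271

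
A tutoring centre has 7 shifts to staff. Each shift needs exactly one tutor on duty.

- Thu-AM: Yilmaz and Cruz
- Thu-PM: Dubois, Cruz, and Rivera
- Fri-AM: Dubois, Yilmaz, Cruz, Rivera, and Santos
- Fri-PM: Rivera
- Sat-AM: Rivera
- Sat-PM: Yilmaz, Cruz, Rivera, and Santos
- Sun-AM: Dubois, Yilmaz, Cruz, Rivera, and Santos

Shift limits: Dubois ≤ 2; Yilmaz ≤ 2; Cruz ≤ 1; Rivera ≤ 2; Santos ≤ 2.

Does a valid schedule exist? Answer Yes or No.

Fri-PM can only be covered by Rivera, so that assignment is forced.
Sat-AM can only be covered by Rivera, so that assignment is forced.
One valid schedule: Thu-AM→Yilmaz, Thu-PM→Dubois, Fri-AM→Dubois, Fri-PM→Rivera, Sat-AM→Rivera, Sat-PM→Yilmaz, Sun-AM→Cruz.
Loads: Dubois 2/2, Yilmaz 2/2, Cruz 1/1, Rivera 2/2, Santos 0/2 — all within limits.

Yes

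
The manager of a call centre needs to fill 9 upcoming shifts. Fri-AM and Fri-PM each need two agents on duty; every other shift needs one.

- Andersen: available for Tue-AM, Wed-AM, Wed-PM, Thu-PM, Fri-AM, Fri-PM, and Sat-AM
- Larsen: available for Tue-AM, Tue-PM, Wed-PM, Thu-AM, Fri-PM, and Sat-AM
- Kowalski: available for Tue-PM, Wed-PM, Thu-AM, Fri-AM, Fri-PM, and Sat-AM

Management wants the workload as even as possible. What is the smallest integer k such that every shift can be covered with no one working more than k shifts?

4

With 3 agents and 11 worker-slots to fill, someone must work at least ⌈11/3⌉ = 4 shifts, so k ≥ 4.
k = 4 works: Tue-AM→Andersen, Tue-PM→Larsen, Wed-AM→Andersen, Wed-PM→Larsen, Thu-AM→Larsen, Thu-PM→Andersen, Fri-AM→Andersen+Kowalski, Fri-PM→Larsen+Kowalski, Sat-AM→Kowalski.
Loads: Andersen 4, Larsen 4, Kowalski 3 — all ≤ 4.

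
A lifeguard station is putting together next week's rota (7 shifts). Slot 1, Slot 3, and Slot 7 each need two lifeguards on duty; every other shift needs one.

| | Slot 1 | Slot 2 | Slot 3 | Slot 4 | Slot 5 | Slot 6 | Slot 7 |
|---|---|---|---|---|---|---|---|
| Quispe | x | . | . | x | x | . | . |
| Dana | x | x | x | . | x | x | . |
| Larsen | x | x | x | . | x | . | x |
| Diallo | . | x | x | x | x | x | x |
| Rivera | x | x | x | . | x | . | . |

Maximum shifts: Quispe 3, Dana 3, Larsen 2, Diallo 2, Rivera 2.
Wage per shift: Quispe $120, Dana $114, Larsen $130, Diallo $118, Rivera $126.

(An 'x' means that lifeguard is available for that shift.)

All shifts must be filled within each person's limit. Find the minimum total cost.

$1194

Slot 7 can only be covered by Larsen and Diallo, so that assignment is forced.
Picking the cheapest available lifeguard for each shift independently would cost $1174, but that ignores the shift limits.
An optimal schedule: Slot 1→Dana+Quispe, Slot 2→Dana, Slot 3→Diallo+Rivera, Slot 4→Quispe, Slot 5→Quispe, Slot 6→Dana, Slot 7→Diallo+Larsen.
Total: 114 + 120 + 114 + 118 + 126 + 120 + 120 + 114 + 118 + 130 = $1194.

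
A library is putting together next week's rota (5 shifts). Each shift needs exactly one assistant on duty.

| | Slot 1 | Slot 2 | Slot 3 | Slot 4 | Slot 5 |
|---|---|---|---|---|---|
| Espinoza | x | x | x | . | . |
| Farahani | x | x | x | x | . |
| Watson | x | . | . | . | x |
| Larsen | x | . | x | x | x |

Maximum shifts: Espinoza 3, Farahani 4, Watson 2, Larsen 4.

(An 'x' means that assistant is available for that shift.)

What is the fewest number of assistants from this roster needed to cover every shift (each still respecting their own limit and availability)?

5 slots to fill and no one can take more than 4, so at least ⌈5/4⌉ = 2 assistants are needed.
Espinoza and Larsen alone can cover everything: Slot 1→Espinoza, Slot 2→Espinoza, Slot 3→Espinoza, Slot 4→Larsen, Slot 5→Larsen.

2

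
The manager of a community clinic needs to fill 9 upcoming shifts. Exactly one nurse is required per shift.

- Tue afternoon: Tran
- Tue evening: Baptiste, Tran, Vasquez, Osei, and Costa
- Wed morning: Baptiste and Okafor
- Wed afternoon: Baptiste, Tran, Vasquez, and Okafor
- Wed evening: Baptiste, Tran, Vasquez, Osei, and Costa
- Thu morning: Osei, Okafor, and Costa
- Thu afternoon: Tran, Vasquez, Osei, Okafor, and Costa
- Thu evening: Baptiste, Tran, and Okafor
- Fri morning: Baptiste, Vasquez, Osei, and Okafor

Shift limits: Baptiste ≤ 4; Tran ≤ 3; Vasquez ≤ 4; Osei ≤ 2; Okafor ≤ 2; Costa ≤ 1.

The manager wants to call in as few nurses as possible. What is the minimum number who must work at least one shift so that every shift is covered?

9 slots to fill and no one can take more than 4, so at least ⌈9/4⌉ = 3 nurses are needed.
Baptiste, Tran, and Osei alone can cover everything: Tue afternoon→Tran, Tue evening→Tran, Wed morning→Baptiste, Wed afternoon→Baptiste, Wed evening→Osei, Thu morning→Osei, Thu afternoon→Tran, Thu evening→Baptiste, Fri morning→Baptiste.

3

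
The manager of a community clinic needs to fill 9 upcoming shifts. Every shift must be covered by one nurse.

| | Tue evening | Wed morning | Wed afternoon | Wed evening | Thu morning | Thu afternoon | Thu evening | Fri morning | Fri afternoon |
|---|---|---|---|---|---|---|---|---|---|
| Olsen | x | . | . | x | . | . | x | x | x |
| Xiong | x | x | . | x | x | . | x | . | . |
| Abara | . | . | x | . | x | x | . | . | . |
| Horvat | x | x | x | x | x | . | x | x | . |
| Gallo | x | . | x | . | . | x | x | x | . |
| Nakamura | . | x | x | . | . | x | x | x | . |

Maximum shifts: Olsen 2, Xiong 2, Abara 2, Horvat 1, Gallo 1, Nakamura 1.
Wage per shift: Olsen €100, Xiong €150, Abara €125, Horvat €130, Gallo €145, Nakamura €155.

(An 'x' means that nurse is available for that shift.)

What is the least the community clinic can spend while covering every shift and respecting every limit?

€1180

Fri afternoon can only be covered by Olsen, so that assignment is forced.
Picking the cheapest available nurse for each shift independently would cost €1005, but that ignores the shift limits.
An optimal schedule: Tue evening→Horvat, Wed morning→Xiong, Wed afternoon→Abara, Wed evening→Olsen, Thu morning→Xiong, Thu afternoon→Abara, Thu evening→Nakamura, Fri morning→Gallo, Fri afternoon→Olsen.
Total: 130 + 150 + 125 + 100 + 150 + 125 + 155 + 145 + 100 = €1180.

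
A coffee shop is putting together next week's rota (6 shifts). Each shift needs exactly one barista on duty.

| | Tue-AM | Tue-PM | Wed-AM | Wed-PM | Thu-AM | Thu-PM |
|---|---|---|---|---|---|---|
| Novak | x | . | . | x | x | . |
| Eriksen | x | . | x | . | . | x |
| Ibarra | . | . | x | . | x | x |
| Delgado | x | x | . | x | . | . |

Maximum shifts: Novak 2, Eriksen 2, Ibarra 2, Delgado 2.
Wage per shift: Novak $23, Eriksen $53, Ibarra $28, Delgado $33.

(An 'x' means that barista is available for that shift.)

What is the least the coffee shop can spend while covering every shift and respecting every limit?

Tue-PM can only be covered by Delgado, so that assignment is forced.
Picking the cheapest available barista for each shift independently would cost $158, but that ignores the shift limits.
An optimal schedule: Tue-AM→Delgado, Tue-PM→Delgado, Wed-AM→Ibarra, Wed-PM→Novak, Thu-AM→Novak, Thu-PM→Ibarra.
Total: 33 + 33 + 28 + 23 + 23 + 28 = $168.

$168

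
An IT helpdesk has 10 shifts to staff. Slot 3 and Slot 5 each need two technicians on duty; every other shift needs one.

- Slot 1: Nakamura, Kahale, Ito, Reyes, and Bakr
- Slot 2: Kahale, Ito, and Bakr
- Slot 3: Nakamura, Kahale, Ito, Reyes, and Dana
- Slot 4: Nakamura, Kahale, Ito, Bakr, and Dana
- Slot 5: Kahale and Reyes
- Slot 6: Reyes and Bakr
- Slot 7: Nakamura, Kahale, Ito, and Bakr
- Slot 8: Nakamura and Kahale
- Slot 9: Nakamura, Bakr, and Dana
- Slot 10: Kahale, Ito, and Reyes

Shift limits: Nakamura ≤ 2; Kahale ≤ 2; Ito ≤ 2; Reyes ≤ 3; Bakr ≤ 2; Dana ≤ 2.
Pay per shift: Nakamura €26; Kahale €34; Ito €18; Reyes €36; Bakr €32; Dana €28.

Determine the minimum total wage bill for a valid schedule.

€348

Slot 5 can only be covered by Kahale and Reyes, so that assignment is forced.
Picking the cheapest available technician for each shift independently would cost €288, but that ignores the shift limits.
An optimal schedule: Slot 1→Kahale, Slot 2→Ito, Slot 3→Dana+Reyes, Slot 4→Dana, Slot 5→Kahale+Reyes, Slot 6→Bakr, Slot 7→Bakr, Slot 8→Nakamura, Slot 9→Nakamura, Slot 10→Ito.
Total: 34 + 18 + 28 + 36 + 28 + 34 + 36 + 32 + 32 + 26 + 26 + 18 = €348.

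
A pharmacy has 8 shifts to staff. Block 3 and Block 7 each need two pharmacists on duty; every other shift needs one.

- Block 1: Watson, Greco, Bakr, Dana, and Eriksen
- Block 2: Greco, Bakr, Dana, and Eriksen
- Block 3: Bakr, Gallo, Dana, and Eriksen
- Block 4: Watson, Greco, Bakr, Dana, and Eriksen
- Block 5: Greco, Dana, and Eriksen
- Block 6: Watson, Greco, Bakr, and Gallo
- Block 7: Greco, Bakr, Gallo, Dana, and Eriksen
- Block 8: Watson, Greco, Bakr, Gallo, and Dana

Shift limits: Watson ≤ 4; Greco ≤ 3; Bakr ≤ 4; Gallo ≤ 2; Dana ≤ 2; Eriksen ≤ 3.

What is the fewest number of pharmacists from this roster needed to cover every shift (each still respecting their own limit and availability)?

10 slots to fill and no one can take more than 4, so at least ⌈10/4⌉ = 3 pharmacists are needed.
Watson, Bakr, and Eriksen alone can cover everything: Block 1→Watson, Block 2→Bakr, Block 3→Bakr+Eriksen, Block 4→Watson, Block 5→Eriksen, Block 6→Watson, Block 7→Bakr+Eriksen, Block 8→Watson.

3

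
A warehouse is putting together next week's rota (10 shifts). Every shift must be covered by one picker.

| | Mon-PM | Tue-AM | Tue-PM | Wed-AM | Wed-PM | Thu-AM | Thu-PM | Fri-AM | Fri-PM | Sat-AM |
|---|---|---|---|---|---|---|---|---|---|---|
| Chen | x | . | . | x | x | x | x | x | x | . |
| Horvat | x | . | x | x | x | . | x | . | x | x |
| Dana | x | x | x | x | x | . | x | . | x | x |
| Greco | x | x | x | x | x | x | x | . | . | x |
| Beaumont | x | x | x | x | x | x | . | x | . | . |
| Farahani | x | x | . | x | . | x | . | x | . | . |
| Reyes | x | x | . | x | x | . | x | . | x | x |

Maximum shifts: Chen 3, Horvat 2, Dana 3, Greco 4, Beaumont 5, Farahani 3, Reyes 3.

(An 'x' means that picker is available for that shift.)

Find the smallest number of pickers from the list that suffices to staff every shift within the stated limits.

3

10 slots to fill and no one can take more than 5, so at least ⌈10/5⌉ = 2 pickers are needed.
Any 2 pickers together have capacity at most 5+4 = 9 < 10 slots, so 2 can never suffice.
Chen, Horvat, and Beaumont alone can cover everything: Mon-PM→Beaumont, Tue-AM→Beaumont, Tue-PM→Horvat, Wed-AM→Beaumont, Wed-PM→Beaumont, Thu-AM→Chen, Thu-PM→Chen, Fri-AM→Beaumont, Fri-PM→Chen, Sat-AM→Horvat.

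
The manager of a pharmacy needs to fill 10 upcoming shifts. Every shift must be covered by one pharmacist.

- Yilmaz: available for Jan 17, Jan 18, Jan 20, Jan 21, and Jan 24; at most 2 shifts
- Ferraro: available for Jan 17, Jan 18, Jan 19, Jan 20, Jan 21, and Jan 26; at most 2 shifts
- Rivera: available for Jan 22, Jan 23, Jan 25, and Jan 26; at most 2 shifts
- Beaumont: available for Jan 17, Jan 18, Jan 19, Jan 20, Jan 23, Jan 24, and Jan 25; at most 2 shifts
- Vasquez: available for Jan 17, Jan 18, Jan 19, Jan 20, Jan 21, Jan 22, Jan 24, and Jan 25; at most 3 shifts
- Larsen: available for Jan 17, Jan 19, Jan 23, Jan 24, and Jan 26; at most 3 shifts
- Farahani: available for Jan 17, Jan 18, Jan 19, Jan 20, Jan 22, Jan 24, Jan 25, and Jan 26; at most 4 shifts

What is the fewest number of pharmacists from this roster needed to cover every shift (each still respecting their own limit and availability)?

3

10 slots to fill and no one can take more than 4, so at least ⌈10/4⌉ = 3 pharmacists are needed.
Vasquez, Larsen, and Farahani alone can cover everything: Jan 17→Larsen, Jan 18→Vasquez, Jan 19→Farahani, Jan 20→Vasquez, Jan 21→Vasquez, Jan 22→Farahani, Jan 23→Larsen, Jan 24→Farahani, Jan 25→Farahani, Jan 26→Larsen.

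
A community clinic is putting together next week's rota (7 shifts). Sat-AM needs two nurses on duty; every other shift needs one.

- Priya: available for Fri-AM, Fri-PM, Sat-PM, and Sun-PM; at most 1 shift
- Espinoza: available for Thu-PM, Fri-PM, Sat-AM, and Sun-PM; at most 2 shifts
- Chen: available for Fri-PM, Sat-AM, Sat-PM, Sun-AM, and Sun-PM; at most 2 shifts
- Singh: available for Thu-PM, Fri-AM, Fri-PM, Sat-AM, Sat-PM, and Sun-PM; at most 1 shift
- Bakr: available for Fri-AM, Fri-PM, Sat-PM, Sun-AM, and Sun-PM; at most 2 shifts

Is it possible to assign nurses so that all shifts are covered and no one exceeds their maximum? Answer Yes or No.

One valid schedule: Thu-PM→Espinoza, Fri-AM→Priya, Fri-PM→Bakr, Sat-AM→Espinoza+Chen, Sat-PM→Singh, Sun-AM→Chen, Sun-PM→Bakr.
Loads: Priya 1/1, Espinoza 2/2, Chen 2/2, Singh 1/1, Bakr 2/2 — all within limits.

Yes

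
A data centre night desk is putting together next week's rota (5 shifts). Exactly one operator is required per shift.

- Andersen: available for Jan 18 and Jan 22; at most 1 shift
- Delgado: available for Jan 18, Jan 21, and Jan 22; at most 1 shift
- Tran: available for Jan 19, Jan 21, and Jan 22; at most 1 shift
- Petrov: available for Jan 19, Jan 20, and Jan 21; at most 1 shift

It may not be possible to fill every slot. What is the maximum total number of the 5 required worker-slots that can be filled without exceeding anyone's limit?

Total capacity across all operators is 1+1+1+1 = 4, and 5 slots are needed, so at most 4 can be filled.
An assignment achieving 4: Jan 18→Andersen, Jan 19→Tran, Jan 20→Petrov, Jan 21→Delgado.
Loads: Andersen 1/1, Delgado 1/1, Tran 1/1, Petrov 1/1.

4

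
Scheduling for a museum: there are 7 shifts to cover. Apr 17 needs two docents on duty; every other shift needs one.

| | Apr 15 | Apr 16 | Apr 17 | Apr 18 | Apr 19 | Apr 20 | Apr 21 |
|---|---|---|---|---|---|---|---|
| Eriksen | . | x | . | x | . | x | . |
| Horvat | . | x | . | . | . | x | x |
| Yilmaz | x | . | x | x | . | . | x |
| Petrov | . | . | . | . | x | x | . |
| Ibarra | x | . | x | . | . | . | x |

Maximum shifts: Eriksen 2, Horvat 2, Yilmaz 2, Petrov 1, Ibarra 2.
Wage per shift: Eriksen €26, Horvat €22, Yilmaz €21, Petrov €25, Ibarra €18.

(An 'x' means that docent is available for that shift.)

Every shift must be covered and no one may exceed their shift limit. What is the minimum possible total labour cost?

€173

Apr 17 can only be covered by Yilmaz and Ibarra, so that assignment is forced.
Apr 19 can only be covered by Petrov, so that assignment is forced.
Picking the cheapest available docent for each shift independently would cost €165, but that ignores the shift limits.
An optimal schedule: Apr 15→Ibarra, Apr 16→Horvat, Apr 17→Ibarra+Yilmaz, Apr 18→Yilmaz, Apr 19→Petrov, Apr 20→Eriksen, Apr 21→Horvat.
Total: 18 + 22 + 18 + 21 + 21 + 25 + 26 + 22 = €173.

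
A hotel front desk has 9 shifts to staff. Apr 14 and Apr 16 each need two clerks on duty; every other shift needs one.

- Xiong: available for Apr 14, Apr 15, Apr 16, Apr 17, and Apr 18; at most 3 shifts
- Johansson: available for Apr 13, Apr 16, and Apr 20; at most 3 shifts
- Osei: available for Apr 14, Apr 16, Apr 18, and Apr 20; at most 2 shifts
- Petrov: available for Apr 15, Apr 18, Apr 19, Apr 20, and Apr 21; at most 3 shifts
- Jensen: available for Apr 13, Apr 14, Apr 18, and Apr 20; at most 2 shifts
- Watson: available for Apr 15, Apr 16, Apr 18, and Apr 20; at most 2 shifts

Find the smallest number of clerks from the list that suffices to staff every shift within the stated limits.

11 slots to fill and no one can take more than 3, so at least ⌈11/3⌉ = 4 clerks are needed.
Xiong, Johansson, Osei, and Petrov alone can cover everything: Apr 13→Johansson, Apr 14→Xiong+Osei, Apr 15→Xiong, Apr 16→Johansson+Osei, Apr 17→Xiong, Apr 18→Petrov, Apr 19→Petrov, Apr 20→Johansson, Apr 21→Petrov.

4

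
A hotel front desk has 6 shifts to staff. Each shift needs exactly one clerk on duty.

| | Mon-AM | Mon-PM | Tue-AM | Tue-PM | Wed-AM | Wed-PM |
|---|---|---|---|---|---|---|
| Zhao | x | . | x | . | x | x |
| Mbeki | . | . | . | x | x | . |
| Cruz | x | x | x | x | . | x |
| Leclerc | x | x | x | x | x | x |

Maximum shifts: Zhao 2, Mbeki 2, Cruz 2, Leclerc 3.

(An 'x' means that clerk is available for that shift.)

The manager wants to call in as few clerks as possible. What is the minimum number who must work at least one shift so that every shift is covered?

6 slots to fill and no one can take more than 3, so at least ⌈6/3⌉ = 2 clerks are needed.
Any 2 clerks together have capacity at most 3+2 = 5 < 6 slots, so 2 can never suffice.
Zhao, Mbeki, and Cruz alone can cover everything: Mon-AM→Zhao, Mon-PM→Cruz, Tue-AM→Zhao, Tue-PM→Mbeki, Wed-AM→Mbeki, Wed-PM→Cruz.

3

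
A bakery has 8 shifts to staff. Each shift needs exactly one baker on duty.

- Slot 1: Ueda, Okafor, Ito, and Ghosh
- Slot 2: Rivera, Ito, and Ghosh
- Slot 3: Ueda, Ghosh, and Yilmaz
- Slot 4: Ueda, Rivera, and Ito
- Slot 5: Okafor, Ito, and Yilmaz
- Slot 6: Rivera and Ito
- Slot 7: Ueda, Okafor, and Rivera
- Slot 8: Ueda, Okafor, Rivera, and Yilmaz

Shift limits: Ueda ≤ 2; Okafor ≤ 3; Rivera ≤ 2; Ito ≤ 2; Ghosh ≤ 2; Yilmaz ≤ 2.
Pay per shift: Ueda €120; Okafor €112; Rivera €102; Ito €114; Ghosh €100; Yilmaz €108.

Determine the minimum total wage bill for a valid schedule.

€844

Picking the cheapest available baker for each shift independently would cost €816, but that ignores the shift limits.
An optimal schedule: Slot 1→Okafor, Slot 2→Ghosh, Slot 3→Ghosh, Slot 4→Rivera, Slot 5→Yilmaz, Slot 6→Rivera, Slot 7→Okafor, Slot 8→Yilmaz.
Total: 112 + 100 + 100 + 102 + 108 + 102 + 112 + 108 = €844.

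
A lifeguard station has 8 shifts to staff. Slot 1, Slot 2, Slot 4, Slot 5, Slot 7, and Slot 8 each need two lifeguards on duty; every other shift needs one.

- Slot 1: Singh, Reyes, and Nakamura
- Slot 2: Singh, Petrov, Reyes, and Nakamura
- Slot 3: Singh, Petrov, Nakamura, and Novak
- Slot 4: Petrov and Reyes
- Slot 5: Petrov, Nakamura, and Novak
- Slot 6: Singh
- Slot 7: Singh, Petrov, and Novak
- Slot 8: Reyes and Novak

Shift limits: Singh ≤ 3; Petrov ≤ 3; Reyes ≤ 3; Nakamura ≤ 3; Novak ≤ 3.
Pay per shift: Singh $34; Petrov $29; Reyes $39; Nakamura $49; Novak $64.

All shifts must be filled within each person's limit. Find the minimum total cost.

Slot 4 can only be covered by Petrov and Reyes, so that assignment is forced.
Slot 6 can only be covered by Singh, so that assignment is forced.
Slot 8 can only be covered by Reyes and Novak, so that assignment is forced.
Picking the cheapest available lifeguard for each shift independently would cost $511, but that ignores the shift limits.
An optimal schedule: Slot 1→Singh+Reyes, Slot 2→Petrov+Nakamura, Slot 3→Nakamura, Slot 4→Petrov+Reyes, Slot 5→Petrov+Nakamura, Slot 6→Singh, Slot 7→Singh+Novak, Slot 8→Reyes+Novak.
Total: 34 + 39 + 29 + 49 + 49 + 29 + 39 + 29 + 49 + 34 + 34 + 64 + 39 + 64 = $581.

$581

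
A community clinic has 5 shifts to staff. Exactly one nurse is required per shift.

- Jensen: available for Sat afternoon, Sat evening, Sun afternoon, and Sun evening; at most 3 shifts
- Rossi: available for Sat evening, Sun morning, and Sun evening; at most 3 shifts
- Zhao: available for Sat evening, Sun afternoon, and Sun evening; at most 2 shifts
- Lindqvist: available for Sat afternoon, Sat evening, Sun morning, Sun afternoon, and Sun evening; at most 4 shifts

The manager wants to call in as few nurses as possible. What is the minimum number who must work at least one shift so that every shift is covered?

2

5 slots to fill and no one can take more than 4, so at least ⌈5/4⌉ = 2 nurses are needed.
Jensen and Rossi alone can cover everything: Sat afternoon→Jensen, Sat evening→Jensen, Sun morning→Rossi, Sun afternoon→Jensen, Sun evening→Rossi.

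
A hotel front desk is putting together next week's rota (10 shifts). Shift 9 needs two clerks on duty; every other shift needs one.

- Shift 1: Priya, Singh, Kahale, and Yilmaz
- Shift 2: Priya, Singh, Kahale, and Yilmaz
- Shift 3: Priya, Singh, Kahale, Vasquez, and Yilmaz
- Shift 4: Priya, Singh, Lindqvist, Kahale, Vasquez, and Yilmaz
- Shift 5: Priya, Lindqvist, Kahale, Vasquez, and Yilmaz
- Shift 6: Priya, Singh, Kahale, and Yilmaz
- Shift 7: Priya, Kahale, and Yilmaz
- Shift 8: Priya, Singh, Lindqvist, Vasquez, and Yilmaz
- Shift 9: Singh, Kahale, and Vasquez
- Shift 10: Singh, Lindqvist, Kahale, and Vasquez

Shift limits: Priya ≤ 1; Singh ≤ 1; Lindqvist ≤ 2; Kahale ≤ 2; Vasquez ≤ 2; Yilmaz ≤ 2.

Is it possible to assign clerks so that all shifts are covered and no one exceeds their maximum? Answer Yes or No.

Total capacity is 1+1+2+2+2+2 = 10 but 11 worker-slots are needed — infeasible.

No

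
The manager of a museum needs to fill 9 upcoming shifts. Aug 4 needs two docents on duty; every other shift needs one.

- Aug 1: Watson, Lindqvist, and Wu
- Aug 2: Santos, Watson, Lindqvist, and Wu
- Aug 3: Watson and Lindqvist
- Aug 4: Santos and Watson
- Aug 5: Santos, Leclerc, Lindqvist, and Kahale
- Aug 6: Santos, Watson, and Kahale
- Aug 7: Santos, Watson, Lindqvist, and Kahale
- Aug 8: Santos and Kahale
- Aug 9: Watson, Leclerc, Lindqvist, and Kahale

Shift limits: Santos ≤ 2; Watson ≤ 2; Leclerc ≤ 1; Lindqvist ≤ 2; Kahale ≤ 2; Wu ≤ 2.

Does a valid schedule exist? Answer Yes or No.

Yes

Aug 4 can only be covered by Santos and Watson, so that assignment is forced.
One valid schedule: Aug 1→Lindqvist, Aug 2→Wu, Aug 3→Watson, Aug 4→Santos+Watson, Aug 5→Leclerc, Aug 6→Kahale, Aug 7→Lindqvist, Aug 8→Santos, Aug 9→Kahale.
Loads: Santos 2/2, Watson 2/2, Leclerc 1/1, Lindqvist 2/2, Kahale 2/2, Wu 1/2 — all within limits.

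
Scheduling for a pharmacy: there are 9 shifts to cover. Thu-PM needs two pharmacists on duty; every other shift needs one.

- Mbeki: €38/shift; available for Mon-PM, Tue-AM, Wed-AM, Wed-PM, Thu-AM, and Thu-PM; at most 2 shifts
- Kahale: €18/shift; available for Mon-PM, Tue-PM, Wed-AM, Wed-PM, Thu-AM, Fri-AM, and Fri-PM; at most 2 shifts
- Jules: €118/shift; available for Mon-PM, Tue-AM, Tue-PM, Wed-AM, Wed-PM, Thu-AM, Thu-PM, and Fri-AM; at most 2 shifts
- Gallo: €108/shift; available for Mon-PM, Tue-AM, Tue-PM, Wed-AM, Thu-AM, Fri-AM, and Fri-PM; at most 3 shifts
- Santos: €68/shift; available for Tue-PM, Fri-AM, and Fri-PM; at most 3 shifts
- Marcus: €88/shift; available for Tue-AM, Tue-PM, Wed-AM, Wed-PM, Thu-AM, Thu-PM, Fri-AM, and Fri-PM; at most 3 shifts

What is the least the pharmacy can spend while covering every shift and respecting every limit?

Picking the cheapest available pharmacist for each shift independently would cost €290, but that ignores the shift limits.
An optimal schedule: Mon-PM→Kahale, Tue-AM→Mbeki, Tue-PM→Santos, Wed-AM→Marcus, Wed-PM→Kahale, Thu-AM→Marcus, Thu-PM→Mbeki+Marcus, Fri-AM→Santos, Fri-PM→Santos.
Total: 18 + 38 + 68 + 88 + 18 + 88 + 38 + 88 + 68 + 68 = €580.

€580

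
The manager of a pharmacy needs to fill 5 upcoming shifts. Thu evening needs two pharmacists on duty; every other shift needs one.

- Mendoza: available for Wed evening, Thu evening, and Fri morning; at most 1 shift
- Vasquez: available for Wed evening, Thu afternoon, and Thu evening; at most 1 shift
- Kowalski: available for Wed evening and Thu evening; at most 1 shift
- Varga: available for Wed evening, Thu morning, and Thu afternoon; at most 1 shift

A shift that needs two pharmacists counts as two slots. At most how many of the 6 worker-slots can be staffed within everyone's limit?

4

Total capacity across all pharmacists is 1+1+1+1 = 4, and 6 slots are needed, so at most 4 can be filled.
An assignment achieving 4: Thu morning→Varga, Thu afternoon→Vasquez, Thu evening→Kowalski, Fri morning→Mendoza.
Loads: Mendoza 1/1, Vasquez 1/1, Kowalski 1/1, Varga 1/1.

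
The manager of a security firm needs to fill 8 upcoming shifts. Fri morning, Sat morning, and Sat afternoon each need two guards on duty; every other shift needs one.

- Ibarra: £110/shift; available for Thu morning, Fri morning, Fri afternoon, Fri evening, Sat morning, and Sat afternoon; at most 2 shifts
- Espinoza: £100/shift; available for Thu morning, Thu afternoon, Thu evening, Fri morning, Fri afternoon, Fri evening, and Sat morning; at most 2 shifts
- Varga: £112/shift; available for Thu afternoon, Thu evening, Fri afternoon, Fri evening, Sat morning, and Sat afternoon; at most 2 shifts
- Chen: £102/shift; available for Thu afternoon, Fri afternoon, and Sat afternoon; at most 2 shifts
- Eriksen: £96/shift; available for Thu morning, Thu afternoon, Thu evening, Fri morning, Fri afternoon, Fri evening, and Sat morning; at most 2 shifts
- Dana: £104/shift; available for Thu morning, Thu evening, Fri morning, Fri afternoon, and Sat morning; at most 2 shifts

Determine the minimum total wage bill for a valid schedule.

£1136

Picking the cheapest available guard for each shift independently would cost £1084, but that ignores the shift limits.
An optimal schedule: Thu morning→Eriksen, Thu afternoon→Eriksen, Thu evening→Espinoza, Fri morning→Dana+Ibarra, Fri afternoon→Chen, Fri evening→Espinoza, Sat morning→Dana+Varga, Sat afternoon→Chen+Ibarra.
Total: 96 + 96 + 100 + 104 + 110 + 102 + 100 + 104 + 112 + 102 + 110 = £1136.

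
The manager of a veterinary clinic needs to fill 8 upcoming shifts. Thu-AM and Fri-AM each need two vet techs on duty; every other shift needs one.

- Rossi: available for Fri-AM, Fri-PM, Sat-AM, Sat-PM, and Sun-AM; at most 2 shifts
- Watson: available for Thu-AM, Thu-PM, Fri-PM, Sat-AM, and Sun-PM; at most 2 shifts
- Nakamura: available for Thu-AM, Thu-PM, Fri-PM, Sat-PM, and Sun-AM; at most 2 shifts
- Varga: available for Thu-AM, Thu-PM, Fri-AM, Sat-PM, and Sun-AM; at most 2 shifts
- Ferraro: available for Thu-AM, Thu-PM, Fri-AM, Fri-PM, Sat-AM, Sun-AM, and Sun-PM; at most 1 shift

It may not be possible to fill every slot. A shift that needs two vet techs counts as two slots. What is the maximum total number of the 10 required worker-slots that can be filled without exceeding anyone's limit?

9

Total capacity across all vet techs is 2+2+2+2+1 = 9, and 10 slots are needed, so at most 9 can be filled.
An assignment achieving 9: Thu-AM→Watson+Nakamura, Thu-PM→Varga, Fri-AM→Rossi+Varga, Fri-PM→Ferraro, Sat-AM→Rossi, Sat-PM→Nakamura, Sun-PM→Watson.
Loads: Rossi 2/2, Watson 2/2, Nakamura 2/2, Varga 2/2, Ferraro 1/1.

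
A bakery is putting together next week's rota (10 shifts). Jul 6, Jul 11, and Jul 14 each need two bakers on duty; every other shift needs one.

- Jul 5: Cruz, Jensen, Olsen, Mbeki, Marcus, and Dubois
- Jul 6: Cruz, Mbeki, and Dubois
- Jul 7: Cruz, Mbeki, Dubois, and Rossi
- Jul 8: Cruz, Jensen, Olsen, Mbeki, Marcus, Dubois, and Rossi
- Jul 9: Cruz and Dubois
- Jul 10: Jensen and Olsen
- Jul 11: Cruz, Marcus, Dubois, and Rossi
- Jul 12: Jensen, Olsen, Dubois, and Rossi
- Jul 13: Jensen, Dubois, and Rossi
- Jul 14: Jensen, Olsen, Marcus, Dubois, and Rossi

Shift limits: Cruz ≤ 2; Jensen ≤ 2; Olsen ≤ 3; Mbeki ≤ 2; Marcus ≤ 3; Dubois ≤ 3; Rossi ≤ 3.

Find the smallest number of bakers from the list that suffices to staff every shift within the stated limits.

13 slots to fill and no one can take more than 3, so at least ⌈13/3⌉ = 5 bakers are needed.
Cruz, Jensen, Olsen, Marcus, and Dubois alone can cover everything: Jul 5→Olsen, Jul 6→Cruz+Dubois, Jul 7→Cruz, Jul 8→Marcus, Jul 9→Dubois, Jul 10→Jensen, Jul 11→Marcus+Dubois, Jul 12→Olsen, Jul 13→Jensen, Jul 14→Olsen+Marcus.

5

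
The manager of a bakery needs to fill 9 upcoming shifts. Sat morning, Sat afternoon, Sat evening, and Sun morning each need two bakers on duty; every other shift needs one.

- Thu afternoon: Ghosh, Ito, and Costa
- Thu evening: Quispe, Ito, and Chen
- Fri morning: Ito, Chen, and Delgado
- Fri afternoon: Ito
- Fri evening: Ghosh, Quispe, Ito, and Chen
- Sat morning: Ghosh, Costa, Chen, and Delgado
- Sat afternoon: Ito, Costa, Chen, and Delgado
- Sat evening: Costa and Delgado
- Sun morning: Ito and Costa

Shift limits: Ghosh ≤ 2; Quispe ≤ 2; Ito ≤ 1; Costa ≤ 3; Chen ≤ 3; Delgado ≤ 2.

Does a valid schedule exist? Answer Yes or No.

No

Total capacity is 13 and 13 slots are needed, so capacity alone doesn't rule it out.
Shifts {Fri afternoon, Sun morning} need 3 worker-slots in total, but the bakers available for any of those shifts (Ito and Costa) can supply at most 2 among them. So no valid schedule exists.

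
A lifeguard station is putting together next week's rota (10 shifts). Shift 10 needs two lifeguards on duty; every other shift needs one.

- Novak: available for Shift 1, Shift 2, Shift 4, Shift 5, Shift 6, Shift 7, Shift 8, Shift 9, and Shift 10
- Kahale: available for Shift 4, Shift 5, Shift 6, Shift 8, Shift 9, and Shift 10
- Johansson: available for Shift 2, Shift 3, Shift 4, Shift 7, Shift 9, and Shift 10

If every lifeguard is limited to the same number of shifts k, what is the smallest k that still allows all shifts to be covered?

4

With 3 lifeguards and 11 worker-slots to fill, someone must work at least ⌈11/3⌉ = 4 shifts, so k ≥ 4.
k = 4 works: Shift 1→Novak, Shift 2→Novak, Shift 3→Johansson, Shift 4→Kahale, Shift 5→Novak, Shift 6→Novak, Shift 7→Johansson, Shift 8→Kahale, Shift 9→Kahale, Shift 10→Kahale+Johansson.
Loads: Novak 4, Kahale 4, Johansson 3 — all ≤ 4.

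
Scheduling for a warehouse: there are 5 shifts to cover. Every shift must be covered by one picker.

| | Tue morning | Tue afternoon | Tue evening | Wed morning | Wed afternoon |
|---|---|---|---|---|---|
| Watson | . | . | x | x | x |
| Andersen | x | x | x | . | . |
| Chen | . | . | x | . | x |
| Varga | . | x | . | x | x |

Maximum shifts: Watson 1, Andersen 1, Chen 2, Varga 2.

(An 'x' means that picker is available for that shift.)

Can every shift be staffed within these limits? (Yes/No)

Yes

Tue morning can only be covered by Andersen, so that assignment is forced.
One valid schedule: Tue morning→Andersen, Tue afternoon→Varga, Tue evening→Chen, Wed morning→Watson, Wed afternoon→Chen.
Loads: Watson 1/1, Andersen 1/1, Chen 2/2, Varga 1/2 — all within limits.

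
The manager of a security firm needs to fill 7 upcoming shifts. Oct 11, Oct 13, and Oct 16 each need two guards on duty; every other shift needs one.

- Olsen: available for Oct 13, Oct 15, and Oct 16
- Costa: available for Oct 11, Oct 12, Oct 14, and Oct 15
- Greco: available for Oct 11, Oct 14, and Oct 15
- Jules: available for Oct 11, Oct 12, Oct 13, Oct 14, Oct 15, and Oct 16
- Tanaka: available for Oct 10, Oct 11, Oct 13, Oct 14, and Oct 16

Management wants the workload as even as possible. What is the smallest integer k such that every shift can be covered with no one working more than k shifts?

With 5 guards and 10 worker-slots to fill, someone must work at least ⌈10/5⌉ = 2 shifts, so k ≥ 2.
k = 2 works: Oct 10→Tanaka, Oct 11→Greco+Tanaka, Oct 12→Costa, Oct 13→Olsen+Jules, Oct 14→Costa, Oct 15→Greco, Oct 16→Olsen+Jules.
Loads: Olsen 2, Costa 2, Greco 2, Jules 2, Tanaka 2 — all ≤ 2.

2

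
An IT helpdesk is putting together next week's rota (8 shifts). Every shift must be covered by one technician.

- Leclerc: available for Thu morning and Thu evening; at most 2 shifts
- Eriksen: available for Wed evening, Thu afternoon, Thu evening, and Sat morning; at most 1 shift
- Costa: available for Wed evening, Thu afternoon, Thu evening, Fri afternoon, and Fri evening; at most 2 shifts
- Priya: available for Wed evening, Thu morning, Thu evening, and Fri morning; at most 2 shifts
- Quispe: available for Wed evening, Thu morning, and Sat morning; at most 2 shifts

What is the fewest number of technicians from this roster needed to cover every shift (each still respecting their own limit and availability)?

8 slots to fill and no one can take more than 2, so at least ⌈8/2⌉ = 4 technicians are needed.
No set of 4 technicians can cover every shift (each such set leaves at least one shift with no one available or exceeds a cap).
Leclerc, Eriksen, Costa, Priya, and Quispe alone can cover everything: Wed evening→Priya, Thu morning→Leclerc, Thu afternoon→Eriksen, Thu evening→Leclerc, Fri morning→Priya, Fri afternoon→Costa, Fri evening→Costa, Sat morning→Quispe.

5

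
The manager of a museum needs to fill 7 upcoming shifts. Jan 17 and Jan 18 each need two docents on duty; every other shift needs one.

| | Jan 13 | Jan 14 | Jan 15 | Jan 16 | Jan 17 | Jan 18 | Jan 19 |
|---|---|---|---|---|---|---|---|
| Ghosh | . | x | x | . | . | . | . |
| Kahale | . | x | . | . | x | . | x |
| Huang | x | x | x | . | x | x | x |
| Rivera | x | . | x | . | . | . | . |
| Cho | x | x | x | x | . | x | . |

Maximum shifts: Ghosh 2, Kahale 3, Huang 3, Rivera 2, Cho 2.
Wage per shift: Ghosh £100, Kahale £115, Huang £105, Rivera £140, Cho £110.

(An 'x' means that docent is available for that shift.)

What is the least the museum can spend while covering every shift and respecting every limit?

Jan 16 can only be covered by Cho, so that assignment is forced.
Jan 17 can only be covered by Kahale and Huang, so that assignment is forced.
Jan 18 can only be covered by Huang and Cho, so that assignment is forced.
Picking the cheapest available docent for each shift independently would cost £955, but that ignores the shift limits.
An optimal schedule: Jan 13→Huang, Jan 14→Ghosh, Jan 15→Ghosh, Jan 16→Cho, Jan 17→Kahale+Huang, Jan 18→Huang+Cho, Jan 19→Kahale.
Total: 105 + 100 + 100 + 110 + 115 + 105 + 105 + 110 + 115 = £965.

£965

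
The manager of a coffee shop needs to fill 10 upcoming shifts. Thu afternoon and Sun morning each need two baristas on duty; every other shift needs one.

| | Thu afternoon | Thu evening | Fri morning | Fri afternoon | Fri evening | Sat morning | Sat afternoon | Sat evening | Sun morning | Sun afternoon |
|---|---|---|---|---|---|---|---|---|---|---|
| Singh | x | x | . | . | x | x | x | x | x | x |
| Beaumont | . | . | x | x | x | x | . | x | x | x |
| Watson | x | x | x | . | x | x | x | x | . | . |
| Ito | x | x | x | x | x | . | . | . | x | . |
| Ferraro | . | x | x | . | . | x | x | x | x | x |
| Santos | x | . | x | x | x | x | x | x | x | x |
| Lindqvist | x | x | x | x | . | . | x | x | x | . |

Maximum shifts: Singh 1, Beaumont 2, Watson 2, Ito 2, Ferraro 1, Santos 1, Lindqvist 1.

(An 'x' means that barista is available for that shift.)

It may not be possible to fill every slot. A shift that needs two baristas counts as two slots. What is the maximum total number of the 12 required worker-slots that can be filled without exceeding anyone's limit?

Total capacity across all baristas is 1+2+2+2+1+1+1 = 10, and 12 slots are needed, so at most 10 can be filled.
An assignment achieving 10: Thu afternoon→Watson+Ito, Thu evening→Watson, Fri morning→Ito, Fri afternoon→Beaumont, Fri evening→Beaumont, Sat morning→Ferraro, Sat afternoon→Santos, Sat evening→Lindqvist, Sun afternoon→Singh.
Loads: Singh 1/1, Beaumont 2/2, Watson 2/2, Ito 2/2, Ferraro 1/1, Santos 1/1, Lindqvist 1/1.

10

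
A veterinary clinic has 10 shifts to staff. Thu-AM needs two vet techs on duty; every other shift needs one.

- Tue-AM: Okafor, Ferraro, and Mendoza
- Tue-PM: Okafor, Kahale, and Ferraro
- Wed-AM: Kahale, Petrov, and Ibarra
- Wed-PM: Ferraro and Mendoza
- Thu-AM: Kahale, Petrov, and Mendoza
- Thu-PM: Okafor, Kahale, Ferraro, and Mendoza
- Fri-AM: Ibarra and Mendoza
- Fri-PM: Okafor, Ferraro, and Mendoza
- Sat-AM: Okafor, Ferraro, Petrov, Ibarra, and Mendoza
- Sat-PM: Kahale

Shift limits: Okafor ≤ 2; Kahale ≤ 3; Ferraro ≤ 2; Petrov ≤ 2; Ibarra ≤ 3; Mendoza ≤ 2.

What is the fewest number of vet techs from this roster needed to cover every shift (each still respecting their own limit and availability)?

5

11 slots to fill and no one can take more than 3, so at least ⌈11/3⌉ = 4 vet techs are needed.
Any 4 vet techs together have capacity at most 3+3+2+2 = 10 < 11 slots, so 4 can never suffice.
Okafor, Kahale, Ferraro, Petrov, and Ibarra alone can cover everything: Tue-AM→Okafor, Tue-PM→Kahale, Wed-AM→Petrov, Wed-PM→Ferraro, Thu-AM→Kahale+Petrov, Thu-PM→Ferraro, Fri-AM→Ibarra, Fri-PM→Okafor, Sat-AM→Ibarra, Sat-PM→Kahale.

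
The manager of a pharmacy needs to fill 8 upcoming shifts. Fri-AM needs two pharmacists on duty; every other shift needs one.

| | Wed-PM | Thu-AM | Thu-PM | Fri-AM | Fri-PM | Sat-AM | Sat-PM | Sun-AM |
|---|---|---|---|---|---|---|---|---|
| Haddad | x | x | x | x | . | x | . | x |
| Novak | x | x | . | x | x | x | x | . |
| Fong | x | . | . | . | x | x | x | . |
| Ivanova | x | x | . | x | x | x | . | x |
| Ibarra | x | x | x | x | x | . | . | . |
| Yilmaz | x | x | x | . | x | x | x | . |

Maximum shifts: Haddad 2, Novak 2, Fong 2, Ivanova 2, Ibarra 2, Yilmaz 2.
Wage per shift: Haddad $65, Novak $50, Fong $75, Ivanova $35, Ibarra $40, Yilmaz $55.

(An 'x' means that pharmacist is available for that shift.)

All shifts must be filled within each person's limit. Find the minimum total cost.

Picking the cheapest available pharmacist for each shift independently would cost $340, but that ignores the shift limits.
An optimal schedule: Wed-PM→Yilmaz, Thu-AM→Ivanova, Thu-PM→Ibarra, Fri-AM→Novak+Haddad, Fri-PM→Ibarra, Sat-AM→Yilmaz, Sat-PM→Novak, Sun-AM→Ivanova.
Total: 55 + 35 + 40 + 50 + 65 + 40 + 55 + 50 + 35 = $425.

$425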